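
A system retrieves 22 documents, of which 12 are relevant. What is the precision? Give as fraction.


Precision = relevant_retrieved / total_retrieved
= 12 / 22
= 12 / (12 + 10)
= 6/11

6/11


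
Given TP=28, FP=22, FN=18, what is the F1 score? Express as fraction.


F1 = 2 * P * R / (P + R)
P = TP/(TP+FP) = 28/50 = 14/25
R = TP/(TP+FN) = 28/46 = 14/23
2 * P * R = 2 * 14/25 * 14/23 = 392/575
P + R = 14/25 + 14/23 = 672/575
F1 = 392/575 / 672/575 = 7/12

7/12


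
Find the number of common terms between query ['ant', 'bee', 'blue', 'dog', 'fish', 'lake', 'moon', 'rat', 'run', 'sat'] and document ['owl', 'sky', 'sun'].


Query terms: ['ant', 'bee', 'blue', 'dog', 'fish', 'lake', 'moon', 'rat', 'run', 'sat']
Document terms: ['owl', 'sky', 'sun']
Common terms: []
Overlap count = 0

0


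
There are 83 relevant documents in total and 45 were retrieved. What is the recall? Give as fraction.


Recall = retrieved_relevant / total_relevant
= 45 / 83
= 45 / (45 + 38)
= 45/83

45/83


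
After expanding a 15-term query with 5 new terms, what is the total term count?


Original terms: 15
Expansion terms: 5
Total = 15 + 5 = 20

20


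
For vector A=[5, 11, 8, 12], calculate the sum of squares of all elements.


|A|^2 = sum of squared components
A[0]^2 = 5^2 = 25
A[1]^2 = 11^2 = 121
A[2]^2 = 8^2 = 64
A[3]^2 = 12^2 = 144
Sum = 25 + 121 + 64 + 144 = 354

354


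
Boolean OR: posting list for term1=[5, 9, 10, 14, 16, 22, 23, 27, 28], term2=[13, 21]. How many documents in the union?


Boolean OR: find union of posting lists
term1 docs: [5, 9, 10, 14, 16, 22, 23, 27, 28]
term2 docs: [13, 21]
Union: [5, 9, 10, 13, 14, 16, 21, 22, 23, 27, 28]
|union| = 11

11


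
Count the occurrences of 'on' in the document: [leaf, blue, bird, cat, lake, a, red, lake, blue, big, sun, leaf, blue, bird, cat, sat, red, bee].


Document has 18 words
Scanning for 'on':
Term not found in document
Count = 0

0


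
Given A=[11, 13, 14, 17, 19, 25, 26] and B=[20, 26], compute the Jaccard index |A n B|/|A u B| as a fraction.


A intersect B = [26]
|A intersect B| = 1
A union B = [11, 13, 14, 17, 19, 20, 25, 26]
|A union B| = 8
Jaccard = 1/8 = 1/8

1/8


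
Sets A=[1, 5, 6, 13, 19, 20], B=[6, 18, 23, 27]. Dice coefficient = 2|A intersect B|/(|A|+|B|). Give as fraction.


A intersect B = [6]
|A intersect B| = 1
|A| = 6, |B| = 4
Dice = 2*1 / (6+4)
= 2 / 10 = 1/5

1/5


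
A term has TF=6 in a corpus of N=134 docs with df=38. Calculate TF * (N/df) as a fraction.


TF * (N/df)
= 6 * (134/38)
= 6 * 67/19
= 402/19

402/19


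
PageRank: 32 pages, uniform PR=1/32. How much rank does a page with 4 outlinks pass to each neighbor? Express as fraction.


Initial PR = 1/32 = 1/32
Outlinks = 4
Contribution per link = PR / outlinks
= 1/32 / 4
= 1/128

1/128


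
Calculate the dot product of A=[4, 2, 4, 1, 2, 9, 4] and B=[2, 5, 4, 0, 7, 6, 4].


Dot product = sum of element-wise products
A[0]*B[0] = 4*2 = 8
A[1]*B[1] = 2*5 = 10
A[2]*B[2] = 4*4 = 16
A[3]*B[3] = 1*0 = 0
A[4]*B[4] = 2*7 = 14
A[5]*B[5] = 9*6 = 54
A[6]*B[6] = 4*4 = 16
Sum = 8 + 10 + 16 + 0 + 14 + 54 + 16 = 118

118


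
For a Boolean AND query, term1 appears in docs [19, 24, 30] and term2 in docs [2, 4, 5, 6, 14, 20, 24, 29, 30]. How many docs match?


Boolean AND: find intersection of posting lists
term1 docs: [19, 24, 30]
term2 docs: [2, 4, 5, 6, 14, 20, 24, 29, 30]
Intersection: [24, 30]
|intersection| = 2

2


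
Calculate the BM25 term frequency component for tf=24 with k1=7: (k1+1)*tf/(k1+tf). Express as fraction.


BM25 TF component = (k1+1)*tf / (k1+tf)
k1 = 7, tf = 24
Numerator = (7+1)*24 = 192
Denominator = 7 + 24 = 31
= 192/31 = 192/31

192/31


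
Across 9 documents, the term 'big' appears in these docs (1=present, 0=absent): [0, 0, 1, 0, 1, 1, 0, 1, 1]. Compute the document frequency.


Checking each document for 'big':
Doc 1: absent
Doc 2: absent
Doc 3: present
Doc 4: absent
Doc 5: present
Doc 6: present
Doc 7: absent
Doc 8: present
Doc 9: present
df = sum of presences = 0 + 0 + 1 + 0 + 1 + 1 + 0 + 1 + 1 = 5

5


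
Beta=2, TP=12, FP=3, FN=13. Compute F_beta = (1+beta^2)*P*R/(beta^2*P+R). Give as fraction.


P = TP/(TP+FP) = 12/15 = 4/5
R = TP/(TP+FN) = 12/25 = 12/25
beta^2 = 2^2 = 4
(1 + beta^2) = 5
Numerator = (1+beta^2)*P*R = 48/25
Denominator = beta^2*P + R = 16/5 + 12/25 = 92/25
F_beta = 12/23

12/23


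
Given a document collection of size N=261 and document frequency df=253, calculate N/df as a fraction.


IDF ratio = N / df
= 261 / 253
= 261/253

261/253


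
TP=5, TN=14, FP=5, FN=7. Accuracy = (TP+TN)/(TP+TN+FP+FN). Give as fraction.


Accuracy = (TP + TN) / (TP + TN + FP + FN)
TP + TN = 5 + 14 = 19
Total = 5 + 14 + 5 + 7 = 31
Accuracy = 19 / 31 = 19/31

19/31


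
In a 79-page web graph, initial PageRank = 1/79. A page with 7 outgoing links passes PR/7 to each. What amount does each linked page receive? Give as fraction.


Initial PR = 1/79 = 1/79
Outlinks = 7
Contribution per link = PR / outlinks
= 1/79 / 7
= 1/553

1/553


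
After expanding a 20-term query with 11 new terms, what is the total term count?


Original terms: 20
Expansion terms: 11
Total = 20 + 11 = 31

31


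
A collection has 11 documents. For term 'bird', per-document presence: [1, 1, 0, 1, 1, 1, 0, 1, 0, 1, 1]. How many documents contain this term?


Checking each document for 'bird':
Doc 1: present
Doc 2: present
Doc 3: absent
Doc 4: present
Doc 5: present
Doc 6: present
Doc 7: absent
Doc 8: present
Doc 9: absent
Doc 10: present
Doc 11: present
df = sum of presences = 1 + 1 + 0 + 1 + 1 + 1 + 0 + 1 + 0 + 1 + 1 = 8

8


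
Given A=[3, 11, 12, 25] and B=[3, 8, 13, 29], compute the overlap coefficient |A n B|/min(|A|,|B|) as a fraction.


A intersect B = [3]
|A intersect B| = 1
min(|A|, |B|) = min(4, 4) = 4
Overlap = 1 / 4 = 1/4

1/4


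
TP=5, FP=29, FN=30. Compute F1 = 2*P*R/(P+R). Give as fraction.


F1 = 2 * P * R / (P + R)
P = TP/(TP+FP) = 5/34 = 5/34
R = TP/(TP+FN) = 5/35 = 1/7
2 * P * R = 2 * 5/34 * 1/7 = 5/119
P + R = 5/34 + 1/7 = 69/238
F1 = 5/119 / 69/238 = 10/69

10/69


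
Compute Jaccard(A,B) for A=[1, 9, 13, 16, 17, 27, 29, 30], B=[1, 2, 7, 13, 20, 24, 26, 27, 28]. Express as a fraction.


A intersect B = [1, 13, 27]
|A intersect B| = 3
A union B = [1, 2, 7, 9, 13, 16, 17, 20, 24, 26, 27, 28, 29, 30]
|A union B| = 14
Jaccard = 3/14 = 3/14

3/14


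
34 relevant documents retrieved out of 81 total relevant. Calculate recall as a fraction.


Recall = retrieved_relevant / total_relevant
= 34 / 81
= 34 / (34 + 47)
= 34/81

34/81


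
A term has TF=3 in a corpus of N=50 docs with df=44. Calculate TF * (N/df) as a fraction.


TF * (N/df)
= 3 * (50/44)
= 3 * 25/22
= 75/22

75/22


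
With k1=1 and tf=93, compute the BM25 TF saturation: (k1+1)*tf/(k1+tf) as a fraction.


BM25 TF component = (k1+1)*tf / (k1+tf)
k1 = 1, tf = 93
Numerator = (1+1)*93 = 186
Denominator = 1 + 93 = 94
= 186/94 = 93/47

93/47


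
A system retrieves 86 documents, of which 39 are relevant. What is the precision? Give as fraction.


Precision = relevant_retrieved / total_retrieved
= 39 / 86
= 39 / (39 + 47)
= 39/86

39/86


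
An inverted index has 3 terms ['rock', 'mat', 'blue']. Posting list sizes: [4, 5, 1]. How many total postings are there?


Summing posting list sizes:
'rock': 4 postings
'mat': 5 postings
'blue': 1 postings
Total = 4 + 5 + 1 = 10

10


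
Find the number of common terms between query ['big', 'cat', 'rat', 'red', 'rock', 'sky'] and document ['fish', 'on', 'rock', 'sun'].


Query terms: ['big', 'cat', 'rat', 'red', 'rock', 'sky']
Document terms: ['fish', 'on', 'rock', 'sun']
Common terms: ['rock']
Overlap count = 1

1


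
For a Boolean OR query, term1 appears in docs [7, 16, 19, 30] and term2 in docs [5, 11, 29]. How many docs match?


Boolean OR: find union of posting lists
term1 docs: [7, 16, 19, 30]
term2 docs: [5, 11, 29]
Union: [5, 7, 11, 16, 19, 29, 30]
|union| = 7

7


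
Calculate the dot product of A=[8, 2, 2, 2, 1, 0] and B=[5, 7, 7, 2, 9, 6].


Dot product = sum of element-wise products
A[0]*B[0] = 8*5 = 40
A[1]*B[1] = 2*7 = 14
A[2]*B[2] = 2*7 = 14
A[3]*B[3] = 2*2 = 4
A[4]*B[4] = 1*9 = 9
A[5]*B[5] = 0*6 = 0
Sum = 40 + 14 + 14 + 4 + 9 + 0 = 81

81


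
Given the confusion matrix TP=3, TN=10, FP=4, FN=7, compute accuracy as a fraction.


Accuracy = (TP + TN) / (TP + TN + FP + FN)
TP + TN = 3 + 10 = 13
Total = 3 + 10 + 4 + 7 = 24
Accuracy = 13 / 24 = 13/24

13/24


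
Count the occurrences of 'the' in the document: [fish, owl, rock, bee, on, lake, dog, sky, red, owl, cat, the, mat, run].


Document has 14 words
Scanning for 'the':
Found at positions: [11]
Count = 1

1


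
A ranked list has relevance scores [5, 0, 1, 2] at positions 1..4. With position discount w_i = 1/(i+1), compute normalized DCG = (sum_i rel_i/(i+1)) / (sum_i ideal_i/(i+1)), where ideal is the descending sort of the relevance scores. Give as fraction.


Position discount weights w_i = 1/(i+1) for i=1..4:
Weights = [1/2, 1/3, 1/4, 1/5]
Actual relevance: [5, 0, 1, 2]
DCG = 5/2 + 0/3 + 1/4 + 2/5 = 63/20
Ideal relevance (sorted desc): [5, 2, 1, 0]
Ideal DCG = 5/2 + 2/3 + 1/4 + 0/5 = 41/12
nDCG = DCG / ideal_DCG = 63/20 / 41/12 = 189/205

189/205


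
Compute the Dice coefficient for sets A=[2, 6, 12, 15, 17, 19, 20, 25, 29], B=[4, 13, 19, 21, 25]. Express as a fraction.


A intersect B = [19, 25]
|A intersect B| = 2
|A| = 9, |B| = 5
Dice = 2*2 / (9+5)
= 4 / 14 = 2/7

2/7


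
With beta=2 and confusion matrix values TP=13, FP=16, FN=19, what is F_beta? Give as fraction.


P = TP/(TP+FP) = 13/29 = 13/29
R = TP/(TP+FN) = 13/32 = 13/32
beta^2 = 2^2 = 4
(1 + beta^2) = 5
Numerator = (1+beta^2)*P*R = 845/928
Denominator = beta^2*P + R = 52/29 + 13/32 = 2041/928
F_beta = 65/157

65/157


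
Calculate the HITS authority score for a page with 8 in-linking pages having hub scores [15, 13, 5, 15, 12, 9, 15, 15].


Authority = sum of hub scores of in-linkers
In-link 1: hub score = 15
In-link 2: hub score = 13
In-link 3: hub score = 5
In-link 4: hub score = 15
In-link 5: hub score = 12
In-link 6: hub score = 9
In-link 7: hub score = 15
In-link 8: hub score = 15
Authority = 15 + 13 + 5 + 15 + 12 + 9 + 15 + 15 = 99

99


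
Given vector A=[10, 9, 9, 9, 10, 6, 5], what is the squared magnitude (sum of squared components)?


|A|^2 = sum of squared components
A[0]^2 = 10^2 = 100
A[1]^2 = 9^2 = 81
A[2]^2 = 9^2 = 81
A[3]^2 = 9^2 = 81
A[4]^2 = 10^2 = 100
A[5]^2 = 6^2 = 36
A[6]^2 = 5^2 = 25
Sum = 100 + 81 + 81 + 81 + 100 + 36 + 25 = 504

504


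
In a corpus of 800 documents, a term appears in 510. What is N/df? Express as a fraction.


IDF ratio = N / df
= 800 / 510
= 80/51

80/51


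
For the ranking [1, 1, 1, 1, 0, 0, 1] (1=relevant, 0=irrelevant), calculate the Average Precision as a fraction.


Computing P@k for each relevant position:
Position 1: relevant, P@1 = 1/1 = 1
Position 2: relevant, P@2 = 2/2 = 1
Position 3: relevant, P@3 = 3/3 = 1
Position 4: relevant, P@4 = 4/4 = 1
Position 5: not relevant
Position 6: not relevant
Position 7: relevant, P@7 = 5/7 = 5/7
Sum of P@k = 1 + 1 + 1 + 1 + 5/7 = 33/7
AP = 33/7 / 5 = 33/35

33/35


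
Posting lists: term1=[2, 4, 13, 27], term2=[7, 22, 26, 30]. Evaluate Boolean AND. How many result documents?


Boolean AND: find intersection of posting lists
term1 docs: [2, 4, 13, 27]
term2 docs: [7, 22, 26, 30]
Intersection: []
|intersection| = 0

0


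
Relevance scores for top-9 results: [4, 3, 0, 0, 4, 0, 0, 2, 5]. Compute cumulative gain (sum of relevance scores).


Cumulative Gain = sum of relevance scores
Position 1: rel=4, running sum=4
Position 2: rel=3, running sum=7
Position 3: rel=0, running sum=7
Position 4: rel=0, running sum=7
Position 5: rel=4, running sum=11
Position 6: rel=0, running sum=11
Position 7: rel=0, running sum=11
Position 8: rel=2, running sum=13
Position 9: rel=5, running sum=18
CG = 18

18


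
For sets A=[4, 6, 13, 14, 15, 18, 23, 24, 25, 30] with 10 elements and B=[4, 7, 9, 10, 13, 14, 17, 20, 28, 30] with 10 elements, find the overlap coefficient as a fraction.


A intersect B = [4, 13, 14, 30]
|A intersect B| = 4
min(|A|, |B|) = min(10, 10) = 10
Overlap = 4 / 10 = 2/5

2/5


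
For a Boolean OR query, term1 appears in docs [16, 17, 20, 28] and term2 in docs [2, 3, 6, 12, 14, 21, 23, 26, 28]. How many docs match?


Boolean OR: find union of posting lists
term1 docs: [16, 17, 20, 28]
term2 docs: [2, 3, 6, 12, 14, 21, 23, 26, 28]
Union: [2, 3, 6, 12, 14, 16, 17, 20, 21, 23, 26, 28]
|union| = 12

12


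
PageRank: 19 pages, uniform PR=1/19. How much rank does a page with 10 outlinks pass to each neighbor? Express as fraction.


Initial PR = 1/19 = 1/19
Outlinks = 10
Contribution per link = PR / outlinks
= 1/19 / 10
= 1/190

1/190


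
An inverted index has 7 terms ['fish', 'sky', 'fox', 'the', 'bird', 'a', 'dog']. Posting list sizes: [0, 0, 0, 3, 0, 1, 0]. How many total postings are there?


Summing posting list sizes:
'fish': 0 postings
'sky': 0 postings
'fox': 0 postings
'the': 3 postings
'bird': 0 postings
'a': 1 postings
'dog': 0 postings
Total = 0 + 0 + 0 + 3 + 0 + 1 + 0 = 4

4


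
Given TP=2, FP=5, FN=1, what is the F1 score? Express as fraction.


F1 = 2 * P * R / (P + R)
P = TP/(TP+FP) = 2/7 = 2/7
R = TP/(TP+FN) = 2/3 = 2/3
2 * P * R = 2 * 2/7 * 2/3 = 8/21
P + R = 2/7 + 2/3 = 20/21
F1 = 8/21 / 20/21 = 2/5

2/5


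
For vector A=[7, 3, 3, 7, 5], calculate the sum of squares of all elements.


|A|^2 = sum of squared components
A[0]^2 = 7^2 = 49
A[1]^2 = 3^2 = 9
A[2]^2 = 3^2 = 9
A[3]^2 = 7^2 = 49
A[4]^2 = 5^2 = 25
Sum = 49 + 9 + 9 + 49 + 25 = 141

141


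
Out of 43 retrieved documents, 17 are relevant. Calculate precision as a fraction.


Precision = relevant_retrieved / total_retrieved
= 17 / 43
= 17 / (17 + 26)
= 17/43

17/43


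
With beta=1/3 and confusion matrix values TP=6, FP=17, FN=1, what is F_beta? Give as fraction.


P = TP/(TP+FP) = 6/23 = 6/23
R = TP/(TP+FN) = 6/7 = 6/7
beta^2 = 1/3^2 = 1/9
(1 + beta^2) = 10/9
Numerator = (1+beta^2)*P*R = 40/161
Denominator = beta^2*P + R = 2/69 + 6/7 = 428/483
F_beta = 30/107

30/107


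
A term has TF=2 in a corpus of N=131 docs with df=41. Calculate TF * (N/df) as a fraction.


TF * (N/df)
= 2 * (131/41)
= 2 * 131/41
= 262/41

262/41


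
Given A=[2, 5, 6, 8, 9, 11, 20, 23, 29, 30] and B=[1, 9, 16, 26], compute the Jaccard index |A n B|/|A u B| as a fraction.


A intersect B = [9]
|A intersect B| = 1
A union B = [1, 2, 5, 6, 8, 9, 11, 16, 20, 23, 26, 29, 30]
|A union B| = 13
Jaccard = 1/13 = 1/13

1/13


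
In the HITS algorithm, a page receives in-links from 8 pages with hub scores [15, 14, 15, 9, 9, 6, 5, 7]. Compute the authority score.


Authority = sum of hub scores of in-linkers
In-link 1: hub score = 15
In-link 2: hub score = 14
In-link 3: hub score = 15
In-link 4: hub score = 9
In-link 5: hub score = 9
In-link 6: hub score = 6
In-link 7: hub score = 5
In-link 8: hub score = 7
Authority = 15 + 14 + 15 + 9 + 9 + 6 + 5 + 7 = 80

80


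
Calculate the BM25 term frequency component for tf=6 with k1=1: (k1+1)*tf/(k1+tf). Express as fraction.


BM25 TF component = (k1+1)*tf / (k1+tf)
k1 = 1, tf = 6
Numerator = (1+1)*6 = 12
Denominator = 1 + 6 = 7
= 12/7 = 12/7

12/7


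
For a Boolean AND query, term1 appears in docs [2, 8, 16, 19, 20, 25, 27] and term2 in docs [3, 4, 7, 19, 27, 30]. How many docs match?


Boolean AND: find intersection of posting lists
term1 docs: [2, 8, 16, 19, 20, 25, 27]
term2 docs: [3, 4, 7, 19, 27, 30]
Intersection: [19, 27]
|intersection| = 2

2


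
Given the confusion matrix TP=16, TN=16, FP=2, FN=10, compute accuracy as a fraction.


Accuracy = (TP + TN) / (TP + TN + FP + FN)
TP + TN = 16 + 16 = 32
Total = 16 + 16 + 2 + 10 = 44
Accuracy = 32 / 44 = 8/11

8/11


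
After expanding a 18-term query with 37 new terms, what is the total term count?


Original terms: 18
Expansion terms: 37
Total = 18 + 37 = 55

55


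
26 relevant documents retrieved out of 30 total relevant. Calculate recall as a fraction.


Recall = retrieved_relevant / total_relevant
= 26 / 30
= 26 / (26 + 4)
= 13/15

13/15


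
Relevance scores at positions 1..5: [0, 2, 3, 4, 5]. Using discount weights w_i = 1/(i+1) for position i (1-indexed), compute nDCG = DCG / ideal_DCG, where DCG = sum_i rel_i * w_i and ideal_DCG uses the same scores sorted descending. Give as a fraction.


Position discount weights w_i = 1/(i+1) for i=1..5:
Weights = [1/2, 1/3, 1/4, 1/5, 1/6]
Actual relevance: [0, 2, 3, 4, 5]
DCG = 0/2 + 2/3 + 3/4 + 4/5 + 5/6 = 61/20
Ideal relevance (sorted desc): [5, 4, 3, 2, 0]
Ideal DCG = 5/2 + 4/3 + 3/4 + 2/5 + 0/6 = 299/60
nDCG = DCG / ideal_DCG = 61/20 / 299/60 = 183/299

183/299


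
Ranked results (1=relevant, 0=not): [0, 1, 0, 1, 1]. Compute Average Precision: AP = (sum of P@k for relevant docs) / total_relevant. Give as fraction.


Computing P@k for each relevant position:
Position 1: not relevant
Position 2: relevant, P@2 = 1/2 = 1/2
Position 3: not relevant
Position 4: relevant, P@4 = 2/4 = 1/2
Position 5: relevant, P@5 = 3/5 = 3/5
Sum of P@k = 1/2 + 1/2 + 3/5 = 8/5
AP = 8/5 / 3 = 8/15

8/15


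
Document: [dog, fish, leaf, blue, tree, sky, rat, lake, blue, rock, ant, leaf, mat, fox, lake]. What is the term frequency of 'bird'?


Document has 15 words
Scanning for 'bird':
Term not found in document
Count = 0

0


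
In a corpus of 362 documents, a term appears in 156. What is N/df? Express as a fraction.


IDF ratio = N / df
= 362 / 156
= 181/78

181/78


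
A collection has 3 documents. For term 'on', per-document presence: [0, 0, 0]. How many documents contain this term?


Checking each document for 'on':
Doc 1: absent
Doc 2: absent
Doc 3: absent
df = sum of presences = 0 + 0 + 0 = 0

0


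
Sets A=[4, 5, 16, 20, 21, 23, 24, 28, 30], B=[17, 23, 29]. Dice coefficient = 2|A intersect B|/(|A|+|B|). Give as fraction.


A intersect B = [23]
|A intersect B| = 1
|A| = 9, |B| = 3
Dice = 2*1 / (9+3)
= 2 / 12 = 1/6

1/6


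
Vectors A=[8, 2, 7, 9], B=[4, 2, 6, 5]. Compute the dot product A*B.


Dot product = sum of element-wise products
A[0]*B[0] = 8*4 = 32
A[1]*B[1] = 2*2 = 4
A[2]*B[2] = 7*6 = 42
A[3]*B[3] = 9*5 = 45
Sum = 32 + 4 + 42 + 45 = 123

123


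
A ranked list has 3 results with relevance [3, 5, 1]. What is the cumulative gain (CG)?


Cumulative Gain = sum of relevance scores
Position 1: rel=3, running sum=3
Position 2: rel=5, running sum=8
Position 3: rel=1, running sum=9
CG = 9

9


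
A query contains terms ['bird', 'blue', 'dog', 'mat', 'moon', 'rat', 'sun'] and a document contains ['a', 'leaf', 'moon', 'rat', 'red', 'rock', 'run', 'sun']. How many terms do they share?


Query terms: ['bird', 'blue', 'dog', 'mat', 'moon', 'rat', 'sun']
Document terms: ['a', 'leaf', 'moon', 'rat', 'red', 'rock', 'run', 'sun']
Common terms: ['moon', 'rat', 'sun']
Overlap count = 3

3


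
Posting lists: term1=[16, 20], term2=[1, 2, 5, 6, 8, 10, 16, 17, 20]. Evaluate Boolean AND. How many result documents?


Boolean AND: find intersection of posting lists
term1 docs: [16, 20]
term2 docs: [1, 2, 5, 6, 8, 10, 16, 17, 20]
Intersection: [16, 20]
|intersection| = 2

2


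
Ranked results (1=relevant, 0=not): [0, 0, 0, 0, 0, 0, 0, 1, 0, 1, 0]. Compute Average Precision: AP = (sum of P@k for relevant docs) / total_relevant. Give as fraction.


Computing P@k for each relevant position:
Position 1: not relevant
Position 2: not relevant
Position 3: not relevant
Position 4: not relevant
Position 5: not relevant
Position 6: not relevant
Position 7: not relevant
Position 8: relevant, P@8 = 1/8 = 1/8
Position 9: not relevant
Position 10: relevant, P@10 = 2/10 = 1/5
Position 11: not relevant
Sum of P@k = 1/8 + 1/5 = 13/40
AP = 13/40 / 2 = 13/80

13/80


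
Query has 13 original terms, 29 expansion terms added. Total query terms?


Original terms: 13
Expansion terms: 29
Total = 13 + 29 = 42

42


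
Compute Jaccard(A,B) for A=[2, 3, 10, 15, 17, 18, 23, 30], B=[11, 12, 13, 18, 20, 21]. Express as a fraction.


A intersect B = [18]
|A intersect B| = 1
A union B = [2, 3, 10, 11, 12, 13, 15, 17, 18, 20, 21, 23, 30]
|A union B| = 13
Jaccard = 1/13 = 1/13

1/13


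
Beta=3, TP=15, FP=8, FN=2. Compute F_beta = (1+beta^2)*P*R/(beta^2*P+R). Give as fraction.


P = TP/(TP+FP) = 15/23 = 15/23
R = TP/(TP+FN) = 15/17 = 15/17
beta^2 = 3^2 = 9
(1 + beta^2) = 10
Numerator = (1+beta^2)*P*R = 2250/391
Denominator = beta^2*P + R = 135/23 + 15/17 = 2640/391
F_beta = 75/88

75/88


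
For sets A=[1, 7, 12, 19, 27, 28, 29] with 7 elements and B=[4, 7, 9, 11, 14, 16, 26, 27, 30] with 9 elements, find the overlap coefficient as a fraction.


A intersect B = [7, 27]
|A intersect B| = 2
min(|A|, |B|) = min(7, 9) = 7
Overlap = 2 / 7 = 2/7

2/7


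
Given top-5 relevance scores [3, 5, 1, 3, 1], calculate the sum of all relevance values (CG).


Cumulative Gain = sum of relevance scores
Position 1: rel=3, running sum=3
Position 2: rel=5, running sum=8
Position 3: rel=1, running sum=9
Position 4: rel=3, running sum=12
Position 5: rel=1, running sum=13
CG = 13

13


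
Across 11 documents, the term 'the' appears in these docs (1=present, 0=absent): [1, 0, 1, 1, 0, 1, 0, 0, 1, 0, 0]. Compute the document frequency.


Checking each document for 'the':
Doc 1: present
Doc 2: absent
Doc 3: present
Doc 4: present
Doc 5: absent
Doc 6: present
Doc 7: absent
Doc 8: absent
Doc 9: present
Doc 10: absent
Doc 11: absent
df = sum of presences = 1 + 0 + 1 + 1 + 0 + 1 + 0 + 0 + 1 + 0 + 0 = 5

5


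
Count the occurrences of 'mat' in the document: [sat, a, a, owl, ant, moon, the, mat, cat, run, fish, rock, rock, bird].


Document has 14 words
Scanning for 'mat':
Found at positions: [7]
Count = 1

1


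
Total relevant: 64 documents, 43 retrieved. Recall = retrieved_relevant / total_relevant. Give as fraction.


Recall = retrieved_relevant / total_relevant
= 43 / 64
= 43 / (43 + 21)
= 43/64

43/64


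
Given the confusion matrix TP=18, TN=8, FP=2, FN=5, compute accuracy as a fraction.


Accuracy = (TP + TN) / (TP + TN + FP + FN)
TP + TN = 18 + 8 = 26
Total = 18 + 8 + 2 + 5 = 33
Accuracy = 26 / 33 = 26/33

26/33


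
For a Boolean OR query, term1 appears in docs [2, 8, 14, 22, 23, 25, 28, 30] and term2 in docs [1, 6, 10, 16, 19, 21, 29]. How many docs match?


Boolean OR: find union of posting lists
term1 docs: [2, 8, 14, 22, 23, 25, 28, 30]
term2 docs: [1, 6, 10, 16, 19, 21, 29]
Union: [1, 2, 6, 8, 10, 14, 16, 19, 21, 22, 23, 25, 28, 29, 30]
|union| = 15

15


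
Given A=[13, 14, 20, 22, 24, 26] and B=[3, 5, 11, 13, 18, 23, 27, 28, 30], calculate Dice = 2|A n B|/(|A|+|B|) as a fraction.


A intersect B = [13]
|A intersect B| = 1
|A| = 6, |B| = 9
Dice = 2*1 / (6+9)
= 2 / 15 = 2/15

2/15


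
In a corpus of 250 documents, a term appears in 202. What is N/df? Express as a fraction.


IDF ratio = N / df
= 250 / 202
= 125/101

125/101


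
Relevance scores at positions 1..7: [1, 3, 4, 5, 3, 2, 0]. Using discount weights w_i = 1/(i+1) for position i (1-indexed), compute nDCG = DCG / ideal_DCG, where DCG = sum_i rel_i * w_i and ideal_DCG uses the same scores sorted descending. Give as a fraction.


Position discount weights w_i = 1/(i+1) for i=1..7:
Weights = [1/2, 1/3, 1/4, 1/5, 1/6, 1/7, 1/8]
Actual relevance: [1, 3, 4, 5, 3, 2, 0]
DCG = 1/2 + 3/3 + 4/4 + 5/5 + 3/6 + 2/7 + 0/8 = 30/7
Ideal relevance (sorted desc): [5, 4, 3, 3, 2, 1, 0]
Ideal DCG = 5/2 + 4/3 + 3/4 + 3/5 + 2/6 + 1/7 + 0/8 = 2377/420
nDCG = DCG / ideal_DCG = 30/7 / 2377/420 = 1800/2377

1800/2377


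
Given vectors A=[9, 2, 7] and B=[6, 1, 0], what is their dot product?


Dot product = sum of element-wise products
A[0]*B[0] = 9*6 = 54
A[1]*B[1] = 2*1 = 2
A[2]*B[2] = 7*0 = 0
Sum = 54 + 2 + 0 = 56

56


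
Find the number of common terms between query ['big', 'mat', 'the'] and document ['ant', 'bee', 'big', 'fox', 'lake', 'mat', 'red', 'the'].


Query terms: ['big', 'mat', 'the']
Document terms: ['ant', 'bee', 'big', 'fox', 'lake', 'mat', 'red', 'the']
Common terms: ['big', 'mat', 'the']
Overlap count = 3

3


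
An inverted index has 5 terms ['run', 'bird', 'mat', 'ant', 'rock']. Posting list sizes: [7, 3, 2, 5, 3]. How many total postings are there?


Summing posting list sizes:
'run': 7 postings
'bird': 3 postings
'mat': 2 postings
'ant': 5 postings
'rock': 3 postings
Total = 7 + 3 + 2 + 5 + 3 = 20

20


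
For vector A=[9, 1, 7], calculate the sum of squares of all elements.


|A|^2 = sum of squared components
A[0]^2 = 9^2 = 81
A[1]^2 = 1^2 = 1
A[2]^2 = 7^2 = 49
Sum = 81 + 1 + 49 = 131

131


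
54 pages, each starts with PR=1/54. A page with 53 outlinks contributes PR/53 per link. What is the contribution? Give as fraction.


Initial PR = 1/54 = 1/54
Outlinks = 53
Contribution per link = PR / outlinks
= 1/54 / 53
= 1/2862

1/2862


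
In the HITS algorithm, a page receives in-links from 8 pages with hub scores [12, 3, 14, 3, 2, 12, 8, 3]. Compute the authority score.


Authority = sum of hub scores of in-linkers
In-link 1: hub score = 12
In-link 2: hub score = 3
In-link 3: hub score = 14
In-link 4: hub score = 3
In-link 5: hub score = 2
In-link 6: hub score = 12
In-link 7: hub score = 8
In-link 8: hub score = 3
Authority = 12 + 3 + 14 + 3 + 2 + 12 + 8 + 3 = 57

57


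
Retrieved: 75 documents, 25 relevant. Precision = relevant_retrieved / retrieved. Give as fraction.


Precision = relevant_retrieved / total_retrieved
= 25 / 75
= 25 / (25 + 50)
= 1/3

1/3


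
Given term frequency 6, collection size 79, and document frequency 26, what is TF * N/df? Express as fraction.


TF * (N/df)
= 6 * (79/26)
= 6 * 79/26
= 237/13

237/13


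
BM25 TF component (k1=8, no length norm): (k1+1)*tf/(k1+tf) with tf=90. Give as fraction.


BM25 TF component = (k1+1)*tf / (k1+tf)
k1 = 8, tf = 90
Numerator = (8+1)*90 = 810
Denominator = 8 + 90 = 98
= 810/98 = 405/49

405/49


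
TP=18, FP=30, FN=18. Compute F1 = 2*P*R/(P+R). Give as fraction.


F1 = 2 * P * R / (P + R)
P = TP/(TP+FP) = 18/48 = 3/8
R = TP/(TP+FN) = 18/36 = 1/2
2 * P * R = 2 * 3/8 * 1/2 = 3/8
P + R = 3/8 + 1/2 = 7/8
F1 = 3/8 / 7/8 = 3/7

3/7


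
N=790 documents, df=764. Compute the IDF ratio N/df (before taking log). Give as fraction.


IDF ratio = N / df
= 790 / 764
= 395/382

395/382


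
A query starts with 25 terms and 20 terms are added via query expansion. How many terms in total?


Original terms: 25
Expansion terms: 20
Total = 25 + 20 = 45

45


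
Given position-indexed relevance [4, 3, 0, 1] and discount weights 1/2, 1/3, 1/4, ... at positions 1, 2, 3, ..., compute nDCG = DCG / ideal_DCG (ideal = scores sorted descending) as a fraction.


Position discount weights w_i = 1/(i+1) for i=1..4:
Weights = [1/2, 1/3, 1/4, 1/5]
Actual relevance: [4, 3, 0, 1]
DCG = 4/2 + 3/3 + 0/4 + 1/5 = 16/5
Ideal relevance (sorted desc): [4, 3, 1, 0]
Ideal DCG = 4/2 + 3/3 + 1/4 + 0/5 = 13/4
nDCG = DCG / ideal_DCG = 16/5 / 13/4 = 64/65

64/65


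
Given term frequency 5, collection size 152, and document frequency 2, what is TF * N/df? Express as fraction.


TF * (N/df)
= 5 * (152/2)
= 5 * 76
= 380

380


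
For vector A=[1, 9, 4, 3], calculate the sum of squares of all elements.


|A|^2 = sum of squared components
A[0]^2 = 1^2 = 1
A[1]^2 = 9^2 = 81
A[2]^2 = 4^2 = 16
A[3]^2 = 3^2 = 9
Sum = 1 + 81 + 16 + 9 = 107

107


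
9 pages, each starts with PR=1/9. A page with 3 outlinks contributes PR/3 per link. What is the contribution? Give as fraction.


Initial PR = 1/9 = 1/9
Outlinks = 3
Contribution per link = PR / outlinks
= 1/9 / 3
= 1/27

1/27


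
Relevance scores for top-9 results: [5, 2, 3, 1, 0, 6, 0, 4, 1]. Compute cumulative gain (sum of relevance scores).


Cumulative Gain = sum of relevance scores
Position 1: rel=5, running sum=5
Position 2: rel=2, running sum=7
Position 3: rel=3, running sum=10
Position 4: rel=1, running sum=11
Position 5: rel=0, running sum=11
Position 6: rel=6, running sum=17
Position 7: rel=0, running sum=17
Position 8: rel=4, running sum=21
Position 9: rel=1, running sum=22
CG = 22

22


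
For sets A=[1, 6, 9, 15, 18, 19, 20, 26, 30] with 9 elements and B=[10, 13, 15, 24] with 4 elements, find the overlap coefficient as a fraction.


A intersect B = [15]
|A intersect B| = 1
min(|A|, |B|) = min(9, 4) = 4
Overlap = 1 / 4 = 1/4

1/4


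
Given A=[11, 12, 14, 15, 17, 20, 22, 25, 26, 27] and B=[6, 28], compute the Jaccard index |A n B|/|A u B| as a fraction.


A intersect B = []
|A intersect B| = 0
A union B = [6, 11, 12, 14, 15, 17, 20, 22, 25, 26, 27, 28]
|A union B| = 12
Jaccard = 0/12 = 0

0


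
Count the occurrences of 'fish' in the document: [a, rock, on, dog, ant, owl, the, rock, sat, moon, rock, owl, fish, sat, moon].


Document has 15 words
Scanning for 'fish':
Found at positions: [12]
Count = 1

1


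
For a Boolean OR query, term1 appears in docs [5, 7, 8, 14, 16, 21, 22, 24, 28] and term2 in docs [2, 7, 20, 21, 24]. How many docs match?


Boolean OR: find union of posting lists
term1 docs: [5, 7, 8, 14, 16, 21, 22, 24, 28]
term2 docs: [2, 7, 20, 21, 24]
Union: [2, 5, 7, 8, 14, 16, 20, 21, 22, 24, 28]
|union| = 11

11


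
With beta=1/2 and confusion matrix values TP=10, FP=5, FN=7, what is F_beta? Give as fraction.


P = TP/(TP+FP) = 10/15 = 2/3
R = TP/(TP+FN) = 10/17 = 10/17
beta^2 = 1/2^2 = 1/4
(1 + beta^2) = 5/4
Numerator = (1+beta^2)*P*R = 25/51
Denominator = beta^2*P + R = 1/6 + 10/17 = 77/102
F_beta = 50/77

50/77


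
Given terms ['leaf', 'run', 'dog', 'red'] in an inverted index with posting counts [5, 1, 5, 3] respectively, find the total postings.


Summing posting list sizes:
'leaf': 5 postings
'run': 1 postings
'dog': 5 postings
'red': 3 postings
Total = 5 + 1 + 5 + 3 = 14

14


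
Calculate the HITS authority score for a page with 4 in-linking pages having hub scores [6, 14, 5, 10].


Authority = sum of hub scores of in-linkers
In-link 1: hub score = 6
In-link 2: hub score = 14
In-link 3: hub score = 5
In-link 4: hub score = 10
Authority = 6 + 14 + 5 + 10 = 35

35


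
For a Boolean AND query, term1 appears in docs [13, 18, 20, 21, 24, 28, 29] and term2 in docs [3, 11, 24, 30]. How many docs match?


Boolean AND: find intersection of posting lists
term1 docs: [13, 18, 20, 21, 24, 28, 29]
term2 docs: [3, 11, 24, 30]
Intersection: [24]
|intersection| = 1

1


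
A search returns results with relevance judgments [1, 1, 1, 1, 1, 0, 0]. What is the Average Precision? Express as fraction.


Computing P@k for each relevant position:
Position 1: relevant, P@1 = 1/1 = 1
Position 2: relevant, P@2 = 2/2 = 1
Position 3: relevant, P@3 = 3/3 = 1
Position 4: relevant, P@4 = 4/4 = 1
Position 5: relevant, P@5 = 5/5 = 1
Position 6: not relevant
Position 7: not relevant
Sum of P@k = 1 + 1 + 1 + 1 + 1 = 5
AP = 5 / 5 = 1

1


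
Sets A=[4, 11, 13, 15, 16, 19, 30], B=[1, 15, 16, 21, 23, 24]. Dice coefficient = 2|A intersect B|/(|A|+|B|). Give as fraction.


A intersect B = [15, 16]
|A intersect B| = 2
|A| = 7, |B| = 6
Dice = 2*2 / (7+6)
= 4 / 13 = 4/13

4/13


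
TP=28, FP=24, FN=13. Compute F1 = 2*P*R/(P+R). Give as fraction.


F1 = 2 * P * R / (P + R)
P = TP/(TP+FP) = 28/52 = 7/13
R = TP/(TP+FN) = 28/41 = 28/41
2 * P * R = 2 * 7/13 * 28/41 = 392/533
P + R = 7/13 + 28/41 = 651/533
F1 = 392/533 / 651/533 = 56/93

56/93


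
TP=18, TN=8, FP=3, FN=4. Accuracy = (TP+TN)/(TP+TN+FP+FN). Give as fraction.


Accuracy = (TP + TN) / (TP + TN + FP + FN)
TP + TN = 18 + 8 = 26
Total = 18 + 8 + 3 + 4 = 33
Accuracy = 26 / 33 = 26/33

26/33


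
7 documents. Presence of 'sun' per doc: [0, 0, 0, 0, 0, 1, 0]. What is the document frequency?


Checking each document for 'sun':
Doc 1: absent
Doc 2: absent
Doc 3: absent
Doc 4: absent
Doc 5: absent
Doc 6: present
Doc 7: absent
df = sum of presences = 0 + 0 + 0 + 0 + 0 + 1 + 0 = 1

1


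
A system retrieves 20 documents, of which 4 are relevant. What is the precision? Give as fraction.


Precision = relevant_retrieved / total_retrieved
= 4 / 20
= 4 / (4 + 16)
= 1/5

1/5


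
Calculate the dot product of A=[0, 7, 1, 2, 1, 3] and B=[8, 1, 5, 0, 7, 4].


Dot product = sum of element-wise products
A[0]*B[0] = 0*8 = 0
A[1]*B[1] = 7*1 = 7
A[2]*B[2] = 1*5 = 5
A[3]*B[3] = 2*0 = 0
A[4]*B[4] = 1*7 = 7
A[5]*B[5] = 3*4 = 12
Sum = 0 + 7 + 5 + 0 + 7 + 12 = 31

31


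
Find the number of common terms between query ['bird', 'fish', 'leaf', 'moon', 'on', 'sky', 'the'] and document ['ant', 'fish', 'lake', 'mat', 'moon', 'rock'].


Query terms: ['bird', 'fish', 'leaf', 'moon', 'on', 'sky', 'the']
Document terms: ['ant', 'fish', 'lake', 'mat', 'moon', 'rock']
Common terms: ['fish', 'moon']
Overlap count = 2

2


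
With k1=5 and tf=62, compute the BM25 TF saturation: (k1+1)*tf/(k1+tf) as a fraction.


BM25 TF component = (k1+1)*tf / (k1+tf)
k1 = 5, tf = 62
Numerator = (5+1)*62 = 372
Denominator = 5 + 62 = 67
= 372/67 = 372/67

372/67


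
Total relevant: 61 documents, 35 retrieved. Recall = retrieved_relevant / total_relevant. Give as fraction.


Recall = retrieved_relevant / total_relevant
= 35 / 61
= 35 / (35 + 26)
= 35/61

35/61


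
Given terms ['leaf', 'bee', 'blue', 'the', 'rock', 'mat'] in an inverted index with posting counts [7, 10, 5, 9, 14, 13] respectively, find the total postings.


Summing posting list sizes:
'leaf': 7 postings
'bee': 10 postings
'blue': 5 postings
'the': 9 postings
'rock': 14 postings
'mat': 13 postings
Total = 7 + 10 + 5 + 9 + 14 + 13 = 58

58


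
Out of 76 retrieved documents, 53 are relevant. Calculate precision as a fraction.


Precision = relevant_retrieved / total_retrieved
= 53 / 76
= 53 / (53 + 23)
= 53/76

53/76


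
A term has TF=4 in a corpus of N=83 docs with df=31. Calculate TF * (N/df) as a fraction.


TF * (N/df)
= 4 * (83/31)
= 4 * 83/31
= 332/31

332/31


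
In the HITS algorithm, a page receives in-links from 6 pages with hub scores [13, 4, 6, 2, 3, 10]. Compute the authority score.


Authority = sum of hub scores of in-linkers
In-link 1: hub score = 13
In-link 2: hub score = 4
In-link 3: hub score = 6
In-link 4: hub score = 2
In-link 5: hub score = 3
In-link 6: hub score = 10
Authority = 13 + 4 + 6 + 2 + 3 + 10 = 38

38


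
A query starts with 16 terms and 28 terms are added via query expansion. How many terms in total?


Original terms: 16
Expansion terms: 28
Total = 16 + 28 = 44

44


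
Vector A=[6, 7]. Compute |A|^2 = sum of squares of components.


|A|^2 = sum of squared components
A[0]^2 = 6^2 = 36
A[1]^2 = 7^2 = 49
Sum = 36 + 49 = 85

85


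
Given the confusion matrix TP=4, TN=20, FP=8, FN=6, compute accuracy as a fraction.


Accuracy = (TP + TN) / (TP + TN + FP + FN)
TP + TN = 4 + 20 = 24
Total = 4 + 20 + 8 + 6 = 38
Accuracy = 24 / 38 = 12/19

12/19


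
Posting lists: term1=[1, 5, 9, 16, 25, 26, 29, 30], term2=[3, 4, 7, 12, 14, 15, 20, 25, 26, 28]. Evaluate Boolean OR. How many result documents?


Boolean OR: find union of posting lists
term1 docs: [1, 5, 9, 16, 25, 26, 29, 30]
term2 docs: [3, 4, 7, 12, 14, 15, 20, 25, 26, 28]
Union: [1, 3, 4, 5, 7, 9, 12, 14, 15, 16, 20, 25, 26, 28, 29, 30]
|union| = 16

16


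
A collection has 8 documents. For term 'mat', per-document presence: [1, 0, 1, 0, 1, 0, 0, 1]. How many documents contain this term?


Checking each document for 'mat':
Doc 1: present
Doc 2: absent
Doc 3: present
Doc 4: absent
Doc 5: present
Doc 6: absent
Doc 7: absent
Doc 8: present
df = sum of presences = 1 + 0 + 1 + 0 + 1 + 0 + 0 + 1 = 4

4


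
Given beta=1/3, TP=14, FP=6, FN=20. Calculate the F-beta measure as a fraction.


P = TP/(TP+FP) = 14/20 = 7/10
R = TP/(TP+FN) = 14/34 = 7/17
beta^2 = 1/3^2 = 1/9
(1 + beta^2) = 10/9
Numerator = (1+beta^2)*P*R = 49/153
Denominator = beta^2*P + R = 7/90 + 7/17 = 749/1530
F_beta = 70/107

70/107


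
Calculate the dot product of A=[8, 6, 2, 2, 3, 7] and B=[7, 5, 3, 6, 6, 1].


Dot product = sum of element-wise products
A[0]*B[0] = 8*7 = 56
A[1]*B[1] = 6*5 = 30
A[2]*B[2] = 2*3 = 6
A[3]*B[3] = 2*6 = 12
A[4]*B[4] = 3*6 = 18
A[5]*B[5] = 7*1 = 7
Sum = 56 + 30 + 6 + 12 + 18 + 7 = 129

129


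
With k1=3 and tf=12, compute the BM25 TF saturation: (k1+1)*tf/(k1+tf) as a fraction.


BM25 TF component = (k1+1)*tf / (k1+tf)
k1 = 3, tf = 12
Numerator = (3+1)*12 = 48
Denominator = 3 + 12 = 15
= 48/15 = 16/5

16/5


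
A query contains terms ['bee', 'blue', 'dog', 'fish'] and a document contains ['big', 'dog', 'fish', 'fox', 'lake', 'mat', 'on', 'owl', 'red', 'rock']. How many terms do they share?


Query terms: ['bee', 'blue', 'dog', 'fish']
Document terms: ['big', 'dog', 'fish', 'fox', 'lake', 'mat', 'on', 'owl', 'red', 'rock']
Common terms: ['dog', 'fish']
Overlap count = 2

2


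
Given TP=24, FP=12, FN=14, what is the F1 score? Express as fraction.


F1 = 2 * P * R / (P + R)
P = TP/(TP+FP) = 24/36 = 2/3
R = TP/(TP+FN) = 24/38 = 12/19
2 * P * R = 2 * 2/3 * 12/19 = 16/19
P + R = 2/3 + 12/19 = 74/57
F1 = 16/19 / 74/57 = 24/37

24/37


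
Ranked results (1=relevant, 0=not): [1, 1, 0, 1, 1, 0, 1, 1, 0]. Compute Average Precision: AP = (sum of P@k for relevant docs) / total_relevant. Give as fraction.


Computing P@k for each relevant position:
Position 1: relevant, P@1 = 1/1 = 1
Position 2: relevant, P@2 = 2/2 = 1
Position 3: not relevant
Position 4: relevant, P@4 = 3/4 = 3/4
Position 5: relevant, P@5 = 4/5 = 4/5
Position 6: not relevant
Position 7: relevant, P@7 = 5/7 = 5/7
Position 8: relevant, P@8 = 6/8 = 3/4
Position 9: not relevant
Sum of P@k = 1 + 1 + 3/4 + 4/5 + 5/7 + 3/4 = 351/70
AP = 351/70 / 6 = 117/140

117/140


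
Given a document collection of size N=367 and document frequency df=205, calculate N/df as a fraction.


IDF ratio = N / df
= 367 / 205
= 367/205

367/205


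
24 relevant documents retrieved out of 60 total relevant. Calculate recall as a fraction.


Recall = retrieved_relevant / total_relevant
= 24 / 60
= 24 / (24 + 36)
= 2/5

2/5


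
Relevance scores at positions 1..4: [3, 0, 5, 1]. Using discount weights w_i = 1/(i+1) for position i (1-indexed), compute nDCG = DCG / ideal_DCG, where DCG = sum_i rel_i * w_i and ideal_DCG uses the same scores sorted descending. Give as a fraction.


Position discount weights w_i = 1/(i+1) for i=1..4:
Weights = [1/2, 1/3, 1/4, 1/5]
Actual relevance: [3, 0, 5, 1]
DCG = 3/2 + 0/3 + 5/4 + 1/5 = 59/20
Ideal relevance (sorted desc): [5, 3, 1, 0]
Ideal DCG = 5/2 + 3/3 + 1/4 + 0/5 = 15/4
nDCG = DCG / ideal_DCG = 59/20 / 15/4 = 59/75

59/75


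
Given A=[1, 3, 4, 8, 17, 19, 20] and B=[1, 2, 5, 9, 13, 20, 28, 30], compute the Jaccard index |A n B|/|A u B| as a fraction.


A intersect B = [1, 20]
|A intersect B| = 2
A union B = [1, 2, 3, 4, 5, 8, 9, 13, 17, 19, 20, 28, 30]
|A union B| = 13
Jaccard = 2/13 = 2/13

2/13


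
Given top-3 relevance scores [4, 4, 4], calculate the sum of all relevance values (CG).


Cumulative Gain = sum of relevance scores
Position 1: rel=4, running sum=4
Position 2: rel=4, running sum=8
Position 3: rel=4, running sum=12
CG = 12

12


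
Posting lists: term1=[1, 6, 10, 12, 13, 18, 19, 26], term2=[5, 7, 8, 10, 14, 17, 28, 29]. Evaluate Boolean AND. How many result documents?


Boolean AND: find intersection of posting lists
term1 docs: [1, 6, 10, 12, 13, 18, 19, 26]
term2 docs: [5, 7, 8, 10, 14, 17, 28, 29]
Intersection: [10]
|intersection| = 1

1


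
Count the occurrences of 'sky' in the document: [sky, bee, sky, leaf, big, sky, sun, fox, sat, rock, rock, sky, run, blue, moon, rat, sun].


Document has 17 words
Scanning for 'sky':
Found at positions: [0, 2, 5, 11]
Count = 4

4


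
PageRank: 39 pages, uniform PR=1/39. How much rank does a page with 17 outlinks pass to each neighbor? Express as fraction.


Initial PR = 1/39 = 1/39
Outlinks = 17
Contribution per link = PR / outlinks
= 1/39 / 17
= 1/663

1/663
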